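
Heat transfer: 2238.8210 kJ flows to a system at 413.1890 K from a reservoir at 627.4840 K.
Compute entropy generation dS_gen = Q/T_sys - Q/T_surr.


dS_sys = 2238.8210/413.1890 = 5.4184 kJ/K
dS_surr = -2238.8210/627.4840 = -3.5679 kJ/K
dS_gen = 5.4184 - 3.5679 = 1.8505 kJ/K (irreversible)

dS_gen = 1.8505 kJ/K, irreversible


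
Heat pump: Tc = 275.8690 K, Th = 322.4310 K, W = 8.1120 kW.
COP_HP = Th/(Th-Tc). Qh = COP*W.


COP = 322.4310 / 46.5620 = 6.9248
Qh = 6.9248 * 8.1120 = 56.1737 kW

COP = 6.9248, Qh = 56.1737 kW


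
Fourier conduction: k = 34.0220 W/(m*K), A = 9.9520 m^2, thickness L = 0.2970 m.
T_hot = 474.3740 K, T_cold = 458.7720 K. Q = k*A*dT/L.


dT = 15.6020 K
Q = 34.0220 * 9.9520 * 15.6020 / 0.2970 = 17786.6448 W

17786.6448 W


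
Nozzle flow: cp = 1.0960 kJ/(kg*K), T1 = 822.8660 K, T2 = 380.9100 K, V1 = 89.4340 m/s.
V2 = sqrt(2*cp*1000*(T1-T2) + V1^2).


dT = 441.9560 K
2*cp*1000*dT = 968767.5520
V1^2 = 7998.4404
V2 = sqrt(976765.9924) = 988.3147 m/s

988.3147 m/s


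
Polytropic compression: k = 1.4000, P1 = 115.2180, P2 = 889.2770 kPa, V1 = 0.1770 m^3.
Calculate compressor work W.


(k-1)/k = 0.2857
(P2/P1)^exp = 1.7930
W = 3.5000 * 115.2180 * 0.1770 * (1.7930 - 1) = 56.6012 kJ

56.6012 kJ


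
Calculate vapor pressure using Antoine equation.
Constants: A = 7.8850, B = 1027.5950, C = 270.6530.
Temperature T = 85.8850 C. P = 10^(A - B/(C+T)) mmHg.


C+T = 356.5380
B/(C+T) = 2.8821
log10(P) = 7.8850 - 2.8821 = 5.0029
P = 10^5.0029 = 100659.0426 mmHg

100659.0426 mmHg


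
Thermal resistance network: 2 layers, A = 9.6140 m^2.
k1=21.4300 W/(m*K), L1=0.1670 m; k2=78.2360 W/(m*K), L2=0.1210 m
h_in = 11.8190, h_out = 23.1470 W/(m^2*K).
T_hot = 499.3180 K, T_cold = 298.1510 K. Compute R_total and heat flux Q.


R_conv_in = 1/(11.8190*9.6140) = 0.0088
R_1 = 0.1670/(21.4300*9.6140) = 0.0008
R_2 = 0.1210/(78.2360*9.6140) = 0.0002
R_conv_out = 1/(23.1470*9.6140) = 0.0045
R_total = 0.0143 K/W
Q = 201.1670 / 0.0143 = 14101.3797 W

R_total = 0.0143 K/W, Q = 14101.3797 W


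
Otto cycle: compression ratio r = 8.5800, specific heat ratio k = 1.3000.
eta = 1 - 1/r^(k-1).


r^(k-1) = 1.9057
eta = 1 - 1/1.9057 = 0.4752 = 47.5248%

47.5248%


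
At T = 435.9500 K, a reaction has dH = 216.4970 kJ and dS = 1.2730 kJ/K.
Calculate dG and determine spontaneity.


T*dS = 435.9500 * 1.2730 = 554.9643 kJ
dG = 216.4970 - 554.9643 = -338.4673 kJ (spontaneous)

dG = -338.4673 kJ, spontaneous


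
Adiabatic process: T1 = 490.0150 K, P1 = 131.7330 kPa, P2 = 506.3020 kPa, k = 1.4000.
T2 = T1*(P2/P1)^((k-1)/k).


(k-1)/k = 0.2857
(P2/P1)^exp = 1.4691
T2 = 490.0150 * 1.4691 = 719.8978 K

719.8978 K


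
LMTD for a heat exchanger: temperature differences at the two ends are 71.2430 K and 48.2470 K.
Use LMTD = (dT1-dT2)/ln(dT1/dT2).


dT1/dT2 = 1.4766
ln(dT1/dT2) = 0.3898
LMTD = 22.9960 / 0.3898 = 59.0000 K

59.0000 K


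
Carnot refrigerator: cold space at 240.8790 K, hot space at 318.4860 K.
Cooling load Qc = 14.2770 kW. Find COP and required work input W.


COP = 240.8790 / 77.6070 = 3.1038
W = 14.2770 / 3.1038 = 4.5998 kW

COP = 3.1038, W = 4.5998 kW


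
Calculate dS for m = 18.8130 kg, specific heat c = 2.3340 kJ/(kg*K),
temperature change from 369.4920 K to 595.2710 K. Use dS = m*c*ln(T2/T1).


T2/T1 = 1.6111
ln(T2/T1) = 0.4769
dS = 18.8130 * 2.3340 * 0.4769 = 20.9399 kJ/K

20.9399 kJ/K


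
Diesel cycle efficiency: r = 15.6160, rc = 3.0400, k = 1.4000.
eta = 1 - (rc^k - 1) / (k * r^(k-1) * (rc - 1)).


r^(k-1) = 3.0021
rc^k = 4.7427
eta = 0.5635 = 56.3489%

56.3489%


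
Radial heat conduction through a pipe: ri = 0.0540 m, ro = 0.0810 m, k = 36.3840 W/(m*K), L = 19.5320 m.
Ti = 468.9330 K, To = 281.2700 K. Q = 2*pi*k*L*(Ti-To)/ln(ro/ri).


dT = 187.6630 K
ln(ro/ri) = 0.4055
Q = 2*pi*36.3840*19.5320*187.6630 / 0.4055 = 2066627.4534 W

2066627.4534 W


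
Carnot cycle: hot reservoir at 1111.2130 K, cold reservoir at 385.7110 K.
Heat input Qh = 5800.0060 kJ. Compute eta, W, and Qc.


eta = 1 - 385.7110/1111.2130 = 0.6529
W = 0.6529 * 5800.0060 = 3786.7771 kJ
Qc = 5800.0060 - 3786.7771 = 2013.2289 kJ

eta = 65.2892%, W = 3786.7771 kJ, Qc = 2013.2289 kJ


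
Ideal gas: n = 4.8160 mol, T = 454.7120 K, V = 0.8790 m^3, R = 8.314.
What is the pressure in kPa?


P = nRT/V = 4.8160 * 8.314 * 454.7120 / 0.8790
= 18206.7703 / 0.8790 = 20713.0493 Pa = 20.7130 kPa

20.7130 kPa


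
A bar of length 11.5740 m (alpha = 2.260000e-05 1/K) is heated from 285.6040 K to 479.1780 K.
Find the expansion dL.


dT = 193.5740 K
dL = 2.260000e-05 * 11.5740 * 193.5740 = 0.050634 m
L_final = 11.624634 m

dL = 0.050634 m


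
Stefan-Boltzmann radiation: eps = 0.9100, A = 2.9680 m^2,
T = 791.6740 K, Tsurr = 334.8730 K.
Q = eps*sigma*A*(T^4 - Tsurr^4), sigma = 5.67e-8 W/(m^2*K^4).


T^4 = 3.9281e+11
Tsurr^4 = 1.2575e+10
Q = 0.9100 * 5.67e-8 * 2.9680 * 3.8024e+11 = 58229.5074 W

58229.5074 W


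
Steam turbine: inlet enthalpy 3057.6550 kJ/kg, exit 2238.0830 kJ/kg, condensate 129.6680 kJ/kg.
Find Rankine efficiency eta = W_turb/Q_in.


W = 819.5720 kJ/kg
Q_in = 2927.9870 kJ/kg
eta = 0.2799 = 27.9910%

eta = 27.9910%


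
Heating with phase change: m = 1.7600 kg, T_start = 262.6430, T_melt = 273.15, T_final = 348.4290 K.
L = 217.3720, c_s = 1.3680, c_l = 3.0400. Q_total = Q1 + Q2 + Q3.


Q1 (sensible, solid) = 1.7600 * 1.3680 * 10.5070 = 25.2975 kJ
Q2 (latent) = 1.7600 * 217.3720 = 382.5747 kJ
Q3 (sensible, liquid) = 1.7600 * 3.0400 * 75.2790 = 402.7728 kJ
Q_total = 810.6450 kJ

810.6450 kJ


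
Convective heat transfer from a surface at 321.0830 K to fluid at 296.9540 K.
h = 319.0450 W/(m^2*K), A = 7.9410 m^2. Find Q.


dT = 24.1290 K
Q = 319.0450 * 7.9410 * 24.1290 = 61131.6985 W

61131.6985 W


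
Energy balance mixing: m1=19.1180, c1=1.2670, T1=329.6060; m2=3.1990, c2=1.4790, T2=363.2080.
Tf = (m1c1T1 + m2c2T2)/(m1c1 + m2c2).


num = 9702.3370
den = 28.9538
Tf = 335.0969 K

335.0969 K


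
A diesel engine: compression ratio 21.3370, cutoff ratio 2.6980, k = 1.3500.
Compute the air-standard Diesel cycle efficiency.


r^(k-1) = 2.9187
rc^k = 3.8186
eta = 0.5787 = 57.8722%

57.8722%


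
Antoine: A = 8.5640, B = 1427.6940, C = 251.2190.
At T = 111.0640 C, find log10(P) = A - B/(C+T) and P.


C+T = 362.2830
B/(C+T) = 3.9408
log10(P) = 8.5640 - 3.9408 = 4.6232
P = 10^4.6232 = 41992.7903 mmHg

41992.7903 mmHg


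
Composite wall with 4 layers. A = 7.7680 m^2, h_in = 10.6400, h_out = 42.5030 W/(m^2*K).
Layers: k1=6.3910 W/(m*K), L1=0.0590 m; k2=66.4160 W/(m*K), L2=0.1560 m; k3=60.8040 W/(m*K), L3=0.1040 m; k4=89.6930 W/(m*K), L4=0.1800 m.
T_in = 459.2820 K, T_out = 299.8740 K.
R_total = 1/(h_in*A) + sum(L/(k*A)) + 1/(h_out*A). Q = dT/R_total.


R_conv_in = 1/(10.6400*7.7680) = 0.0121
R_1 = 0.0590/(6.3910*7.7680) = 0.0012
R_2 = 0.1560/(66.4160*7.7680) = 0.0003
R_3 = 0.1040/(60.8040*7.7680) = 0.0002
R_4 = 0.1800/(89.6930*7.7680) = 0.0003
R_conv_out = 1/(42.5030*7.7680) = 0.0030
R_total = 0.0171 K/W
Q = 159.4080 / 0.0171 = 9323.6680 W

R_total = 0.0171 K/W, Q = 9323.6680 W


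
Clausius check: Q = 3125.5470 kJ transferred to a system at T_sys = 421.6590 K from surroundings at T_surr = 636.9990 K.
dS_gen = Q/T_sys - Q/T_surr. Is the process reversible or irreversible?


dS_sys = 3125.5470/421.6590 = 7.4125 kJ/K
dS_surr = -3125.5470/636.9990 = -4.9067 kJ/K
dS_gen = 7.4125 - 4.9067 = 2.5058 kJ/K (irreversible)

dS_gen = 2.5058 kJ/K, irreversible


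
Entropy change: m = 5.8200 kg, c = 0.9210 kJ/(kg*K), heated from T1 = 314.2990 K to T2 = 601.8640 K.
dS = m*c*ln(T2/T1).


T2/T1 = 1.9149
ln(T2/T1) = 0.6497
dS = 5.8200 * 0.9210 * 0.6497 = 3.4825 kJ/K

3.4825 kJ/K


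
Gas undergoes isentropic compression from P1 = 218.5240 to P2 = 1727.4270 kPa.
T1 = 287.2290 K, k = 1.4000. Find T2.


(k-1)/k = 0.2857
(P2/P1)^exp = 1.8053
T2 = 287.2290 * 1.8053 = 518.5269 K

518.5269 K


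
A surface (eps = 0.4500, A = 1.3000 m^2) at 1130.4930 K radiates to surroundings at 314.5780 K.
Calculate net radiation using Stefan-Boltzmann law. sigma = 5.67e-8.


T^4 = 1.6333e+12
Tsurr^4 = 9.7929e+09
Q = 0.4500 * 5.67e-8 * 1.3000 * 1.6235e+12 = 53851.6093 W

53851.6093 W


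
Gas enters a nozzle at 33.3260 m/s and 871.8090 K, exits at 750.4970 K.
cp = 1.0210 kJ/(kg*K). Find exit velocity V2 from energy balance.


dT = 121.3120 K
2*cp*1000*dT = 247719.1040
V1^2 = 1110.6223
V2 = sqrt(248829.7263) = 498.8284 m/s

498.8284 m/s


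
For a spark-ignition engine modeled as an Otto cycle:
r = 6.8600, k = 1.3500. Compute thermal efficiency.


r^(k-1) = 1.9621
eta = 1 - 1/1.9621 = 0.4903 = 49.0333%

49.0333%


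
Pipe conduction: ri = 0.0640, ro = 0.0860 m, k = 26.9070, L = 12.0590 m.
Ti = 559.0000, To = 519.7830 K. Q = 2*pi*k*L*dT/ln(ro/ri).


dT = 39.2170 K
ln(ro/ri) = 0.2955
Q = 2*pi*26.9070*12.0590*39.2170 / 0.2955 = 270598.8362 W

270598.8362 W


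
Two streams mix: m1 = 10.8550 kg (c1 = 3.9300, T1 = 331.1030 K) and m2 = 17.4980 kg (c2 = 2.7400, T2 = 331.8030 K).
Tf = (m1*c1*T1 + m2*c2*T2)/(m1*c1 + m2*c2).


num = 30033.0392
den = 90.6047
Tf = 331.4734 K

331.4734 K


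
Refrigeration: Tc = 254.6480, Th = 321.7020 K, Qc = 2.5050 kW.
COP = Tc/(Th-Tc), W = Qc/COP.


COP = 254.6480 / 67.0540 = 3.7977
W = 2.5050 / 3.7977 = 0.6596 kW

COP = 3.7977, W = 0.6596 kW


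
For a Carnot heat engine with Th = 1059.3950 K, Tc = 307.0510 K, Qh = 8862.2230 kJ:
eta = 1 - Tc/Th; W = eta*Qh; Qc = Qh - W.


eta = 1 - 307.0510/1059.3950 = 0.7102
W = 0.7102 * 8862.2230 = 6293.6301 kJ
Qc = 8862.2230 - 6293.6301 = 2568.5929 kJ

eta = 71.0164%, W = 6293.6301 kJ, Qc = 2568.5929 kJ


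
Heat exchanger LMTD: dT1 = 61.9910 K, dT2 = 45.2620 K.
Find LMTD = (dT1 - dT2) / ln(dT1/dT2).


dT1/dT2 = 1.3696
ln(dT1/dT2) = 0.3145
LMTD = 16.7290 / 0.3145 = 53.1888 K

53.1888 K


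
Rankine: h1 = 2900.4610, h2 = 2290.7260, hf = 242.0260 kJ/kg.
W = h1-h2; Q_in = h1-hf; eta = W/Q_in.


W = 609.7350 kJ/kg
Q_in = 2658.4350 kJ/kg
eta = 0.2294 = 22.9359%

eta = 22.9359%


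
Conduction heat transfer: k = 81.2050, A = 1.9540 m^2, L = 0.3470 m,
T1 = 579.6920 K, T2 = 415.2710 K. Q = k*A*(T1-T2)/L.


dT = 164.4210 K
Q = 81.2050 * 1.9540 * 164.4210 / 0.3470 = 75185.6815 W

75185.6815 W


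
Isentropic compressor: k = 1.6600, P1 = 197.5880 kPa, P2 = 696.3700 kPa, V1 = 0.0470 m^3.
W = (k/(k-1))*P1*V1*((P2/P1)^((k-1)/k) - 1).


(k-1)/k = 0.3976
(P2/P1)^exp = 1.6501
W = 2.5152 * 197.5880 * 0.0470 * (1.6501 - 1) = 15.1849 kJ

15.1849 kJ


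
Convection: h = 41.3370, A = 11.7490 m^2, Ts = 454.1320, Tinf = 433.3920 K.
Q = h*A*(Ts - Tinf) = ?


dT = 20.7400 K
Q = 41.3370 * 11.7490 * 20.7400 = 10072.7629 W

10072.7629 W


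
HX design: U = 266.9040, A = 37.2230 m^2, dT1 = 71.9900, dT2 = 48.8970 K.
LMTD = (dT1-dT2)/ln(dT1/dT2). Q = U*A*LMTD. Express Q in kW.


LMTD = 59.7010 K
Q = 266.9040 * 37.2230 * 59.7010 = 593127.1408 W = 593.1271 kW

593.1271 kW


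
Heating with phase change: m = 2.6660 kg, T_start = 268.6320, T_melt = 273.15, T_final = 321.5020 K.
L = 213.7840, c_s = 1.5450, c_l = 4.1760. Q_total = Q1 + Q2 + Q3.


Q1 (sensible, solid) = 2.6660 * 1.5450 * 4.5180 = 18.6095 kJ
Q2 (latent) = 2.6660 * 213.7840 = 569.9481 kJ
Q3 (sensible, liquid) = 2.6660 * 4.1760 * 48.3520 = 538.3133 kJ
Q_total = 1126.8709 kJ

1126.8709 kJ


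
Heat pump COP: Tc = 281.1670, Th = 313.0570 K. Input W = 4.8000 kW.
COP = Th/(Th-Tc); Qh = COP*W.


COP = 313.0570 / 31.8900 = 9.8168
Qh = 9.8168 * 4.8000 = 47.1205 kW

COP = 9.8168, Qh = 47.1205 kW


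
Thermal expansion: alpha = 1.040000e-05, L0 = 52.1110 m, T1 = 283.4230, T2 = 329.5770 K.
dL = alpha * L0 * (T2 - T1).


dT = 46.1540 K
dL = 1.040000e-05 * 52.1110 * 46.1540 = 0.025013 m
L_final = 52.136013 m

dL = 0.025013 m


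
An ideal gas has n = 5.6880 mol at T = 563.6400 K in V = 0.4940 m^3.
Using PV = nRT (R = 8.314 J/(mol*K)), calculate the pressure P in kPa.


P = nRT/V = 5.6880 * 8.314 * 563.6400 / 0.4940
= 26654.5536 / 0.4940 = 53956.5863 Pa = 53.9566 kPa

53.9566 kPa


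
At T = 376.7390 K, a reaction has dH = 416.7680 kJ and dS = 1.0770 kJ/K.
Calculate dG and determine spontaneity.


T*dS = 376.7390 * 1.0770 = 405.7479 kJ
dG = 416.7680 - 405.7479 = 11.0201 kJ (non-spontaneous)

dG = 11.0201 kJ, non-spontaneous


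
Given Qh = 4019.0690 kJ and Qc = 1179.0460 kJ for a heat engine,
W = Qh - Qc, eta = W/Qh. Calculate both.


W = 4019.0690 - 1179.0460 = 2840.0230 kJ
eta = 2840.0230 / 4019.0690 = 0.7066 = 70.6637%

W = 2840.0230 kJ, eta = 70.6637%


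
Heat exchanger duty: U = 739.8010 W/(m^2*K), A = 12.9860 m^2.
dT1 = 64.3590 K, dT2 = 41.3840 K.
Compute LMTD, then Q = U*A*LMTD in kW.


LMTD = 52.0288 K
Q = 739.8010 * 12.9860 * 52.0288 = 499843.4739 W = 499.8435 kW

499.8435 kW


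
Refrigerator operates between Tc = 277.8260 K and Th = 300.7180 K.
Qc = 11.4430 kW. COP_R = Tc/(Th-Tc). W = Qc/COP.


COP = 277.8260 / 22.8920 = 12.1364
W = 11.4430 / 12.1364 = 0.9429 kW

COP = 12.1364, W = 0.9429 kW


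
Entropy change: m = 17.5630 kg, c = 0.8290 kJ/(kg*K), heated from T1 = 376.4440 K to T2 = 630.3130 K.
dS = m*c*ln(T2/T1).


T2/T1 = 1.6744
ln(T2/T1) = 0.5154
dS = 17.5630 * 0.8290 * 0.5154 = 7.5048 kJ/K

7.5048 kJ/K


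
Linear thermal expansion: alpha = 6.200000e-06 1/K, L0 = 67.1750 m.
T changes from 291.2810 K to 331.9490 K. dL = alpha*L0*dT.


dT = 40.6680 K
dL = 6.200000e-06 * 67.1750 * 40.6680 = 0.016938 m
L_final = 67.191938 m

dL = 0.016938 m


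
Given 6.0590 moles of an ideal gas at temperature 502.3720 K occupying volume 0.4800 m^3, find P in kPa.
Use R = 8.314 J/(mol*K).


P = nRT/V = 6.0590 * 8.314 * 502.3720 / 0.4800
= 25306.7514 / 0.4800 = 52722.3987 Pa = 52.7224 kPa

52.7224 kPa


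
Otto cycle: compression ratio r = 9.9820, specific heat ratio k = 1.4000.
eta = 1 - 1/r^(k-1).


r^(k-1) = 2.5101
eta = 1 - 1/2.5101 = 0.6016 = 60.1606%

60.1606%


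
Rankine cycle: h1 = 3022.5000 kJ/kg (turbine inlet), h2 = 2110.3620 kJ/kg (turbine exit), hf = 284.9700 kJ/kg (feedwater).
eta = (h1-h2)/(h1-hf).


W = 912.1380 kJ/kg
Q_in = 2737.5300 kJ/kg
eta = 0.3332 = 33.3197%

eta = 33.3197%


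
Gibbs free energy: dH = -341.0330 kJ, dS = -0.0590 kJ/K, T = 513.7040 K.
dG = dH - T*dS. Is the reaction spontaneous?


T*dS = 513.7040 * -0.0590 = -30.3085 kJ
dG = -341.0330 + 30.3085 = -310.7245 kJ (spontaneous)

dG = -310.7245 kJ, spontaneous


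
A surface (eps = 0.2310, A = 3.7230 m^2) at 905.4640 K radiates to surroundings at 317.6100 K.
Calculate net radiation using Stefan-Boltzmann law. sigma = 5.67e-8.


T^4 = 6.7218e+11
Tsurr^4 = 1.0176e+10
Q = 0.2310 * 5.67e-8 * 3.7230 * 6.6200e+11 = 32281.0645 W

32281.0645 W


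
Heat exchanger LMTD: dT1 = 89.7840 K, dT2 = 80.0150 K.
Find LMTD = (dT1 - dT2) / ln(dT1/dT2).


dT1/dT2 = 1.1221
ln(dT1/dT2) = 0.1152
LMTD = 9.7690 / 0.1152 = 84.8057 K

84.8057 K


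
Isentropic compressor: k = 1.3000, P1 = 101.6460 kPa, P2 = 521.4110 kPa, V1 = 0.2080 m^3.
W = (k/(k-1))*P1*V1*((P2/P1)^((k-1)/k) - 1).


(k-1)/k = 0.2308
(P2/P1)^exp = 1.4584
W = 4.3333 * 101.6460 * 0.2080 * (1.4584 - 1) = 41.9942 kJ

41.9942 kJ


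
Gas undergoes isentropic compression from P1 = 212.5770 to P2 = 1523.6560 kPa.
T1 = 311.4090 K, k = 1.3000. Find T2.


(k-1)/k = 0.2308
(P2/P1)^exp = 1.5754
T2 = 311.4090 * 1.5754 = 490.5964 K

490.5964 K


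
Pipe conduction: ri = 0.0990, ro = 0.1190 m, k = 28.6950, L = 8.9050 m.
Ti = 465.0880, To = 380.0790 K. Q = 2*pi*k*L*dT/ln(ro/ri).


dT = 85.0090 K
ln(ro/ri) = 0.1840
Q = 2*pi*28.6950*8.9050*85.0090 / 0.1840 = 741751.6263 W

741751.6263 W


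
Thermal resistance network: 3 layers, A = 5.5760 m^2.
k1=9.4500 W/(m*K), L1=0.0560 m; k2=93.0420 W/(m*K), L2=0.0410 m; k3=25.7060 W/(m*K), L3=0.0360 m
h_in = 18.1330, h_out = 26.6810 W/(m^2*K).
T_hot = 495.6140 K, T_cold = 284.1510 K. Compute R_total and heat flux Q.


R_conv_in = 1/(18.1330*5.5760) = 0.0099
R_1 = 0.0560/(9.4500*5.5760) = 0.0011
R_2 = 0.0410/(93.0420*5.5760) = 7.9028e-05
R_3 = 0.0360/(25.7060*5.5760) = 0.0003
R_conv_out = 1/(26.6810*5.5760) = 0.0067
R_total = 0.0180 K/W
Q = 211.4630 / 0.0180 = 11744.7890 W

R_total = 0.0180 K/W, Q = 11744.7890 W


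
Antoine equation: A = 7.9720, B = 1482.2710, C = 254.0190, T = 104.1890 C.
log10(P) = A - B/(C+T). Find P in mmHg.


C+T = 358.2080
B/(C+T) = 4.1380
log10(P) = 7.9720 - 4.1380 = 3.8340
P = 10^3.8340 = 6823.1108 mmHg

6823.1108 mmHg


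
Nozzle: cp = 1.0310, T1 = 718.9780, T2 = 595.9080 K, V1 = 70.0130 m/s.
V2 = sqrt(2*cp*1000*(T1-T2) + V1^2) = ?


dT = 123.0700 K
2*cp*1000*dT = 253770.3400
V1^2 = 4901.8202
V2 = sqrt(258672.1602) = 508.5982 m/s

508.5982 m/s


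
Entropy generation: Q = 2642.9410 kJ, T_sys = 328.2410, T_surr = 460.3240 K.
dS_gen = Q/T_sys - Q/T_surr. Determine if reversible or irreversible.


dS_sys = 2642.9410/328.2410 = 8.0518 kJ/K
dS_surr = -2642.9410/460.3240 = -5.7415 kJ/K
dS_gen = 8.0518 - 5.7415 = 2.3104 kJ/K (irreversible)

dS_gen = 2.3104 kJ/K, irreversible


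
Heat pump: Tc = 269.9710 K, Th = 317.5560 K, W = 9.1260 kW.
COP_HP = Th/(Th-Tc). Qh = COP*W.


COP = 317.5560 / 47.5850 = 6.6734
Qh = 6.6734 * 9.1260 = 60.9019 kW

COP = 6.6734, Qh = 60.9019 kW


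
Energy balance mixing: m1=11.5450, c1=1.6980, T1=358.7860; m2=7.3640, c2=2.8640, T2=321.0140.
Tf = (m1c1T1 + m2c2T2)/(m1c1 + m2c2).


num = 13803.7735
den = 40.6939
Tf = 339.2098 K

339.2098 K


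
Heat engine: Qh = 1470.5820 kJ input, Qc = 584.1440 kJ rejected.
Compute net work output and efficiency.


W = 1470.5820 - 584.1440 = 886.4380 kJ
eta = 886.4380 / 1470.5820 = 0.6028 = 60.2780%

W = 886.4380 kJ, eta = 60.2780%


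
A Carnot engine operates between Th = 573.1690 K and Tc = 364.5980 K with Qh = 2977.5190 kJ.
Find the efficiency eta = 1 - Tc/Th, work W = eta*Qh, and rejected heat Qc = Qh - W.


eta = 1 - 364.5980/573.1690 = 0.3639
W = 0.3639 * 2977.5190 = 1083.4922 kJ
Qc = 2977.5190 - 1083.4922 = 1894.0268 kJ

eta = 36.3891%, W = 1083.4922 kJ, Qc = 1894.0268 kJ


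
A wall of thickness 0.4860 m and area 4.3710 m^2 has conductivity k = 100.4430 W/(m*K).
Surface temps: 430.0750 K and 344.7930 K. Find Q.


dT = 85.2820 K
Q = 100.4430 * 4.3710 * 85.2820 / 0.4860 = 77040.9429 W

77040.9429 W


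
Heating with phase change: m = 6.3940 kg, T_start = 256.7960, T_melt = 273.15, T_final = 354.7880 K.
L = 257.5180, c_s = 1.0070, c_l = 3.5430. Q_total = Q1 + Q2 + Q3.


Q1 (sensible, solid) = 6.3940 * 1.0070 * 16.3540 = 105.2994 kJ
Q2 (latent) = 6.3940 * 257.5180 = 1646.5701 kJ
Q3 (sensible, liquid) = 6.3940 * 3.5430 * 81.6380 = 1849.4225 kJ
Q_total = 3601.2921 kJ

3601.2921 kJ


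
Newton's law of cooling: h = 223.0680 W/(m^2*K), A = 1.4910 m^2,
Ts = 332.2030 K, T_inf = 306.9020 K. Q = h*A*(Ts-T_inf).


dT = 25.3010 K
Q = 223.0680 * 1.4910 * 25.3010 = 8414.9706 W

8414.9706 W


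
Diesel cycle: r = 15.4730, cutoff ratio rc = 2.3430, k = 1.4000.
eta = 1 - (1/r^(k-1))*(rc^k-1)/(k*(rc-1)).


r^(k-1) = 2.9911
rc^k = 3.2937
eta = 0.5922 = 59.2152%

59.2152%


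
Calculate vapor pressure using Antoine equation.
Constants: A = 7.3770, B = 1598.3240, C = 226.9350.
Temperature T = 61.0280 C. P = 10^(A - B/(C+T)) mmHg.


C+T = 287.9630
B/(C+T) = 5.5504
log10(P) = 7.3770 - 5.5504 = 1.8266
P = 10^1.8266 = 67.0735 mmHg

67.0735 mmHg


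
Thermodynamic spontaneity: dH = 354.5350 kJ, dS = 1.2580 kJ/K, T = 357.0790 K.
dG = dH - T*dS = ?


T*dS = 357.0790 * 1.2580 = 449.2054 kJ
dG = 354.5350 - 449.2054 = -94.6704 kJ (spontaneous)

dG = -94.6704 kJ, spontaneous


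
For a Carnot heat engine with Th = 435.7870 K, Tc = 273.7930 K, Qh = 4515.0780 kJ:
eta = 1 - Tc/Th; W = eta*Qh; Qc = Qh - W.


eta = 1 - 273.7930/435.7870 = 0.3717
W = 0.3717 * 4515.0780 = 1678.3785 kJ
Qc = 4515.0780 - 1678.3785 = 2836.6995 kJ

eta = 37.1727%, W = 1678.3785 kJ, Qc = 2836.6995 kJ


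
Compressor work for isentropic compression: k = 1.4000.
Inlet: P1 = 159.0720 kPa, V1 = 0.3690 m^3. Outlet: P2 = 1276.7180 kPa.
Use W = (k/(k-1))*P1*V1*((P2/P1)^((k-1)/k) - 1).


(k-1)/k = 0.2857
(P2/P1)^exp = 1.8131
W = 3.5000 * 159.0720 * 0.3690 * (1.8131 - 1) = 167.0506 kJ

167.0506 kJ


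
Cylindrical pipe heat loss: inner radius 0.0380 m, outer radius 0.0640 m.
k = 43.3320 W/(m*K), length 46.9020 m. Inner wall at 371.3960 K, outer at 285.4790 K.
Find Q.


dT = 85.9170 K
ln(ro/ri) = 0.5213
Q = 2*pi*43.3320*46.9020*85.9170 / 0.5213 = 2104621.0381 W

2104621.0381 W


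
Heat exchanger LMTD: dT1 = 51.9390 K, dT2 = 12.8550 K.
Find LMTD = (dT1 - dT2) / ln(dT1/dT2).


dT1/dT2 = 4.0404
ln(dT1/dT2) = 1.3963
LMTD = 39.0840 / 1.3963 = 27.9904 K

27.9904 K


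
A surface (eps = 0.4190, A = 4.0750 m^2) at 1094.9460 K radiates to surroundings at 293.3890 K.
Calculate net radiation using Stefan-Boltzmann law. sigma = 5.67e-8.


T^4 = 1.4374e+12
Tsurr^4 = 7.4093e+09
Q = 0.4190 * 5.67e-8 * 4.0750 * 1.4300e+12 = 138436.6391 W

138436.6391 W


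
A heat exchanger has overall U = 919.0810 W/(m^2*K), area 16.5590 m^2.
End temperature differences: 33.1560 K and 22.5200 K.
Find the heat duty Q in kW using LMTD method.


LMTD = 27.4960 K
Q = 919.0810 * 16.5590 * 27.4960 = 418463.3457 W = 418.4633 kW

418.4633 kW


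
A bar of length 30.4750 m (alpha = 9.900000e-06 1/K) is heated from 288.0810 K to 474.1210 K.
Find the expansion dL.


dT = 186.0400 K
dL = 9.900000e-06 * 30.4750 * 186.0400 = 0.056129 m
L_final = 30.531129 m

dL = 0.056129 m


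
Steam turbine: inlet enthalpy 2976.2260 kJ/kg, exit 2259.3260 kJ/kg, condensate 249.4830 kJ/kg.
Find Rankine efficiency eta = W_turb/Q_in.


W = 716.9000 kJ/kg
Q_in = 2726.7430 kJ/kg
eta = 0.2629 = 26.2914%

eta = 26.2914%


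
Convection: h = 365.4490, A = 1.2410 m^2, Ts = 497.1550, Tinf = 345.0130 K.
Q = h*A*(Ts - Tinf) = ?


dT = 152.1420 K
Q = 365.4490 * 1.2410 * 152.1420 = 68999.7759 W

68999.7759 W


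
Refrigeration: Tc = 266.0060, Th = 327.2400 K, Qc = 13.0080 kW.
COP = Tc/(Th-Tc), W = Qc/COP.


COP = 266.0060 / 61.2340 = 4.3441
W = 13.0080 / 4.3441 = 2.9944 kW

COP = 4.3441, W = 2.9944 kW


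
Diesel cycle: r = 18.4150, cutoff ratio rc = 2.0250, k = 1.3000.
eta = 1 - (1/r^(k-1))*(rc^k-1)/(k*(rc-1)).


r^(k-1) = 2.3964
rc^k = 2.5024
eta = 0.5295 = 52.9500%

52.9500%


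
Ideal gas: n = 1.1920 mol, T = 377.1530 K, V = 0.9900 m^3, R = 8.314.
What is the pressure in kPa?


P = nRT/V = 1.1920 * 8.314 * 377.1530 / 0.9900
= 3737.6949 / 0.9900 = 3775.4493 Pa = 3.7754 kPa

3.7754 kPa


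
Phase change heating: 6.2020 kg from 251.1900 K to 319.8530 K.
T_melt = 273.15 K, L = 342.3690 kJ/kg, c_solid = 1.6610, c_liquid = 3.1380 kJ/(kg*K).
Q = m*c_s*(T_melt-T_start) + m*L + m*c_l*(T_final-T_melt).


Q1 (sensible, solid) = 6.2020 * 1.6610 * 21.9600 = 226.2214 kJ
Q2 (latent) = 6.2020 * 342.3690 = 2123.3725 kJ
Q3 (sensible, liquid) = 6.2020 * 3.1380 * 46.7030 = 908.9280 kJ
Q_total = 3258.5220 kJ

3258.5220 kJ


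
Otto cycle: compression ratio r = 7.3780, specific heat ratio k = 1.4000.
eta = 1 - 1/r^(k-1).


r^(k-1) = 2.2242
eta = 1 - 1/2.2242 = 0.5504 = 55.0402%

55.0402%


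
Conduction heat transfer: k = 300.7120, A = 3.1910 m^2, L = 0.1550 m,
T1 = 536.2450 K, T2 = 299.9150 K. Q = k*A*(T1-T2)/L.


dT = 236.3300 K
Q = 300.7120 * 3.1910 * 236.3300 / 0.1550 = 1463068.7024 W

1463068.7024 W


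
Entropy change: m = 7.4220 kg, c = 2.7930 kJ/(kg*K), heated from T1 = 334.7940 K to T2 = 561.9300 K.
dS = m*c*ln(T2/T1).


T2/T1 = 1.6784
ln(T2/T1) = 0.5179
dS = 7.4220 * 2.7930 * 0.5179 = 10.7351 kJ/K

10.7351 kJ/K


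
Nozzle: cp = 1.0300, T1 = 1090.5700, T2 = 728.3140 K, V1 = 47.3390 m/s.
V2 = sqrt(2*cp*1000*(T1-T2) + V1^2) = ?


dT = 362.2560 K
2*cp*1000*dT = 746247.3600
V1^2 = 2240.9809
V2 = sqrt(748488.3409) = 865.1522 m/s

865.1522 m/s


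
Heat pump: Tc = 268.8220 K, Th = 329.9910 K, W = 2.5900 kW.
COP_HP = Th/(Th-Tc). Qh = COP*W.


COP = 329.9910 / 61.1690 = 5.3947
Qh = 5.3947 * 2.5900 = 13.9724 kW

COP = 5.3947, Qh = 13.9724 kW


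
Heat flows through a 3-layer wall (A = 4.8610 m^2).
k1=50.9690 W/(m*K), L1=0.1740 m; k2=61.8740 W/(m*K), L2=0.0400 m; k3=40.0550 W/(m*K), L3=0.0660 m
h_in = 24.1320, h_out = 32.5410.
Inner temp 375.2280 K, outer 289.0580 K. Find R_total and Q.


R_conv_in = 1/(24.1320*4.8610) = 0.0085
R_1 = 0.1740/(50.9690*4.8610) = 0.0007
R_2 = 0.0400/(61.8740*4.8610) = 0.0001
R_3 = 0.0660/(40.0550*4.8610) = 0.0003
R_conv_out = 1/(32.5410*4.8610) = 0.0063
R_total = 0.0160 K/W
Q = 86.1700 / 0.0160 = 5378.6219 W

R_total = 0.0160 K/W, Q = 5378.6219 W


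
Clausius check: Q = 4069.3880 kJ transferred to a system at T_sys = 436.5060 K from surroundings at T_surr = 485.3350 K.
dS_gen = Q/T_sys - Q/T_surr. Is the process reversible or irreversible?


dS_sys = 4069.3880/436.5060 = 9.3226 kJ/K
dS_surr = -4069.3880/485.3350 = -8.3847 kJ/K
dS_gen = 9.3226 - 8.3847 = 0.9379 kJ/K (irreversible)

dS_gen = 0.9379 kJ/K, irreversible


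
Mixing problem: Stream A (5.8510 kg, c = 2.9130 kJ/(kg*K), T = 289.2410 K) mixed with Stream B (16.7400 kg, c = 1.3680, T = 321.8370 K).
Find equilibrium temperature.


num = 12299.9832
den = 39.9443
Tf = 307.9285 K

307.9285 K


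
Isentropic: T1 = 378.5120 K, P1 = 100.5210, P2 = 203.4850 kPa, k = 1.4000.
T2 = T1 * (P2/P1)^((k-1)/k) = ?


(k-1)/k = 0.2857
(P2/P1)^exp = 1.2232
T2 = 378.5120 * 1.2232 = 463.0064 K

463.0064 K


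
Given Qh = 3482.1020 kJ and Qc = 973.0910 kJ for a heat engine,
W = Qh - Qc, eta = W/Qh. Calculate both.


W = 3482.1020 - 973.0910 = 2509.0110 kJ
eta = 2509.0110 / 3482.1020 = 0.7205 = 72.0545%

W = 2509.0110 kJ, eta = 72.0545%


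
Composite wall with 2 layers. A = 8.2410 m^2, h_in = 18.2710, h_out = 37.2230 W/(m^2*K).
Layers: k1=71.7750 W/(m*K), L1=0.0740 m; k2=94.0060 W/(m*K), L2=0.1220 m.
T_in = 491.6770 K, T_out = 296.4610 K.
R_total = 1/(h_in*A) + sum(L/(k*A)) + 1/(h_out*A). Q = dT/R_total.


R_conv_in = 1/(18.2710*8.2410) = 0.0066
R_1 = 0.0740/(71.7750*8.2410) = 0.0001
R_2 = 0.1220/(94.0060*8.2410) = 0.0002
R_conv_out = 1/(37.2230*8.2410) = 0.0033
R_total = 0.0102 K/W
Q = 195.2160 / 0.0102 = 19169.0986 W

R_total = 0.0102 K/W, Q = 19169.0986 W


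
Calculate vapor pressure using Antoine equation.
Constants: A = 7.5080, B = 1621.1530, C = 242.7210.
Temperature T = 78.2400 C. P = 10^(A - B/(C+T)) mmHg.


C+T = 320.9610
B/(C+T) = 5.0509
log10(P) = 7.5080 - 5.0509 = 2.4571
P = 10^2.4571 = 286.4610 mmHg

286.4610 mmHg


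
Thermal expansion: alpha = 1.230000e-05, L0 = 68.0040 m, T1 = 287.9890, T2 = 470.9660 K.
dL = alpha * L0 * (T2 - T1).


dT = 182.9770 K
dL = 1.230000e-05 * 68.0040 * 182.9770 = 0.153051 m
L_final = 68.157051 m

dL = 0.153051 m


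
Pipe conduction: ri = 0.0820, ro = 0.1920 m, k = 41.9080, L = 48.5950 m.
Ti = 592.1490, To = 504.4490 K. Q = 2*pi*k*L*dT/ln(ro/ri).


dT = 87.7000 K
ln(ro/ri) = 0.8508
Q = 2*pi*41.9080*48.5950*87.7000 / 0.8508 = 1319023.9753 W

1319023.9753 W


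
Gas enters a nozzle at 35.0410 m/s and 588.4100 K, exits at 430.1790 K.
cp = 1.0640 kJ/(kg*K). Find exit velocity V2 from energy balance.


dT = 158.2310 K
2*cp*1000*dT = 336715.5680
V1^2 = 1227.8717
V2 = sqrt(337943.4397) = 581.3290 m/s

581.3290 m/s


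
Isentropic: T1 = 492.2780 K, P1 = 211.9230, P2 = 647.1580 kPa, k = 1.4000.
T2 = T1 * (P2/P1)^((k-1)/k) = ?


(k-1)/k = 0.2857
(P2/P1)^exp = 1.3757
T2 = 492.2780 * 1.3757 = 677.2265 K

677.2265 K


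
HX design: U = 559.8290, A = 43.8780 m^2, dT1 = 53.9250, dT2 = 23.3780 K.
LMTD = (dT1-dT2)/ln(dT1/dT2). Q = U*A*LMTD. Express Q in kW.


LMTD = 36.5483 K
Q = 559.8290 * 43.8780 * 36.5483 = 897778.1803 W = 897.7782 kW

897.7782 kW


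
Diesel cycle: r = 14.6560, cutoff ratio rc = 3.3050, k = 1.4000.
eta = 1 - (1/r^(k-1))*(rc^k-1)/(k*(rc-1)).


r^(k-1) = 2.9269
rc^k = 5.3314
eta = 0.5414 = 54.1413%

54.1413%


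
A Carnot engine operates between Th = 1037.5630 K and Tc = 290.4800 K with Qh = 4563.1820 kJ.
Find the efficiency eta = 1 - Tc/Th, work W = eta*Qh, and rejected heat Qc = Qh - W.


eta = 1 - 290.4800/1037.5630 = 0.7200
W = 0.7200 * 4563.1820 = 3285.6566 kJ
Qc = 4563.1820 - 3285.6566 = 1277.5254 kJ

eta = 72.0036%, W = 3285.6566 kJ, Qc = 1277.5254 kJ


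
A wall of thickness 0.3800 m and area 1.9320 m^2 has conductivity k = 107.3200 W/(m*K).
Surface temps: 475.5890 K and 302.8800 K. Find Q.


dT = 172.7090 K
Q = 107.3200 * 1.9320 * 172.7090 / 0.3800 = 94236.5024 W

94236.5024 W


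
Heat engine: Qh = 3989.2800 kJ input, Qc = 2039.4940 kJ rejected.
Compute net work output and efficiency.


W = 3989.2800 - 2039.4940 = 1949.7860 kJ
eta = 1949.7860 / 3989.2800 = 0.4888 = 48.8756%

W = 1949.7860 kJ, eta = 48.8756%


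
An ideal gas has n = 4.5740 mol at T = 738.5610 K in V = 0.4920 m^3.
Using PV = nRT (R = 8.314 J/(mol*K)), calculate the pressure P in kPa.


P = nRT/V = 4.5740 * 8.314 * 738.5610 / 0.4920
= 28086.1720 / 0.4920 = 57085.7155 Pa = 57.0857 kPa

57.0857 kPa


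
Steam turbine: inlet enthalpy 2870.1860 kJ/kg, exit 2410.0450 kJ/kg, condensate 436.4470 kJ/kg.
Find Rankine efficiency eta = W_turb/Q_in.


W = 460.1410 kJ/kg
Q_in = 2433.7390 kJ/kg
eta = 0.1891 = 18.9068%

eta = 18.9068%


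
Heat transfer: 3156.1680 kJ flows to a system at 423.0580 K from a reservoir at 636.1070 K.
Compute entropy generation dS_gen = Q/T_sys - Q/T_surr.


dS_sys = 3156.1680/423.0580 = 7.4604 kJ/K
dS_surr = -3156.1680/636.1070 = -4.9617 kJ/K
dS_gen = 7.4604 - 4.9617 = 2.4987 kJ/K (irreversible)

dS_gen = 2.4987 kJ/K, irreversible


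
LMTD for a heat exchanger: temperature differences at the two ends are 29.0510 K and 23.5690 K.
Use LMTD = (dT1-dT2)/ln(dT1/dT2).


dT1/dT2 = 1.2326
ln(dT1/dT2) = 0.2091
LMTD = 5.4820 / 0.2091 = 26.2145 K

26.2145 K


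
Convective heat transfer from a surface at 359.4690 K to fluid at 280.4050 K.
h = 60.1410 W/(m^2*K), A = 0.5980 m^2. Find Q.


dT = 79.0640 K
Q = 60.1410 * 0.5980 * 79.0640 = 2843.4828 W

2843.4828 W


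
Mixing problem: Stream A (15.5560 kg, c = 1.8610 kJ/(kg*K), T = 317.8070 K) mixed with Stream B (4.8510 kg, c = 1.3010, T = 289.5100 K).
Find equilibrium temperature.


num = 11027.5637
den = 35.2609
Tf = 312.7423 K

312.7423 K


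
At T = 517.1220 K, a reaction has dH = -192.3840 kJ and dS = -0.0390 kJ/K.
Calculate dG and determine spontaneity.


T*dS = 517.1220 * -0.0390 = -20.1678 kJ
dG = -192.3840 + 20.1678 = -172.2162 kJ (spontaneous)

dG = -172.2162 kJ, spontaneous


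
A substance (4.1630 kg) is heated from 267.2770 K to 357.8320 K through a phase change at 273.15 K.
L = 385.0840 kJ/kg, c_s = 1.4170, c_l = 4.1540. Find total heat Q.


Q1 (sensible, solid) = 4.1630 * 1.4170 * 5.8730 = 34.6447 kJ
Q2 (latent) = 4.1630 * 385.0840 = 1603.1047 kJ
Q3 (sensible, liquid) = 4.1630 * 4.1540 * 84.6820 = 1464.4145 kJ
Q_total = 3102.1638 kJ

3102.1638 kJ


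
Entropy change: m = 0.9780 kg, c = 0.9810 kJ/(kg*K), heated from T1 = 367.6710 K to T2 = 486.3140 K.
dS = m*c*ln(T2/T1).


T2/T1 = 1.3227
ln(T2/T1) = 0.2797
dS = 0.9780 * 0.9810 * 0.2797 = 0.2683 kJ/K

0.2683 kJ/K


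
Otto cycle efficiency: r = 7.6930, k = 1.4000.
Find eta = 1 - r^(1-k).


r^(k-1) = 2.2617
eta = 1 - 1/2.2617 = 0.5579 = 55.7858%

55.7858%


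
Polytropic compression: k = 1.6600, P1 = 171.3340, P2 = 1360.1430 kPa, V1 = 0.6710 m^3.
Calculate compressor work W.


(k-1)/k = 0.3976
(P2/P1)^exp = 2.2789
W = 2.5152 * 171.3340 * 0.6710 * (2.2789 - 1) = 369.8046 kJ

369.8046 kJ


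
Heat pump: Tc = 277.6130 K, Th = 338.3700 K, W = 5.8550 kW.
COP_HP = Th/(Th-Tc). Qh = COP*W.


COP = 338.3700 / 60.7570 = 5.5692
Qh = 5.5692 * 5.8550 = 32.6079 kW

COP = 5.5692, Qh = 32.6079 kW


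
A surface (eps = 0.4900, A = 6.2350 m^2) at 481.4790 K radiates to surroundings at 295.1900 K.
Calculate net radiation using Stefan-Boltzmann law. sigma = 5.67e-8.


T^4 = 5.3741e+10
Tsurr^4 = 7.5929e+09
Q = 0.4900 * 5.67e-8 * 6.2350 * 4.6149e+10 = 7994.1789 W

7994.1789 W


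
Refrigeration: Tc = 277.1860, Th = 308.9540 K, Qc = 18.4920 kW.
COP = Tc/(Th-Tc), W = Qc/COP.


COP = 277.1860 / 31.7680 = 8.7253
W = 18.4920 / 8.7253 = 2.1193 kW

COP = 8.7253, W = 2.1193 kW


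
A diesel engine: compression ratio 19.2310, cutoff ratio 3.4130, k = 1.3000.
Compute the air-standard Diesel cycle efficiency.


r^(k-1) = 2.4277
rc^k = 4.9326
eta = 0.4836 = 48.3607%

48.3607%


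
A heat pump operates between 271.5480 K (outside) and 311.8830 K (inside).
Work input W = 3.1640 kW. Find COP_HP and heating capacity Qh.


COP = 311.8830 / 40.3350 = 7.7323
Qh = 7.7323 * 3.1640 = 24.4651 kW

COP = 7.7323, Qh = 24.4651 kW


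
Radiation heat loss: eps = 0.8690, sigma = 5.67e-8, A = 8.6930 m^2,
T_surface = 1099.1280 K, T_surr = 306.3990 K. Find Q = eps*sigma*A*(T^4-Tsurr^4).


T^4 = 1.4595e+12
Tsurr^4 = 8.8135e+09
Q = 0.8690 * 5.67e-8 * 8.6930 * 1.4506e+12 = 621348.1343 W

621348.1343 W


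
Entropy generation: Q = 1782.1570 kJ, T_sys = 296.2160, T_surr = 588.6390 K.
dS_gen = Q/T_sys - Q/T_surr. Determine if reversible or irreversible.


dS_sys = 1782.1570/296.2160 = 6.0164 kJ/K
dS_surr = -1782.1570/588.6390 = -3.0276 kJ/K
dS_gen = 6.0164 - 3.0276 = 2.9888 kJ/K (irreversible)

dS_gen = 2.9888 kJ/K, irreversible


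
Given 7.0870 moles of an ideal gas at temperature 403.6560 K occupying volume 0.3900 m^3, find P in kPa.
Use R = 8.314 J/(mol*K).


P = nRT/V = 7.0870 * 8.314 * 403.6560 / 0.3900
= 23783.9435 / 0.3900 = 60984.4706 Pa = 60.9845 kPa

60.9845 kPa


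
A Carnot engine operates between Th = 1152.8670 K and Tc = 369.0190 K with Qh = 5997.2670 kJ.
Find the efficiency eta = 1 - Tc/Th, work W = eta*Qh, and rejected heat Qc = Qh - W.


eta = 1 - 369.0190/1152.8670 = 0.6799
W = 0.6799 * 5997.2670 = 4077.6132 kJ
Qc = 5997.2670 - 4077.6132 = 1919.6538 kJ

eta = 67.9912%, W = 4077.6132 kJ, Qc = 1919.6538 kJ


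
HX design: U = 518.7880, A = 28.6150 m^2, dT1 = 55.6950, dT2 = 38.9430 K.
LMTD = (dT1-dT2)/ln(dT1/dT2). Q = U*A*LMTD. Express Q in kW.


LMTD = 46.8206 K
Q = 518.7880 * 28.6150 * 46.8206 = 695057.1490 W = 695.0571 kW

695.0571 kW


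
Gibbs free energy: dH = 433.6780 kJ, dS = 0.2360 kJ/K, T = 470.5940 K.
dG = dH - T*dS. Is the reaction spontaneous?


T*dS = 470.5940 * 0.2360 = 111.0602 kJ
dG = 433.6780 - 111.0602 = 322.6178 kJ (non-spontaneous)

dG = 322.6178 kJ, non-spontaneous


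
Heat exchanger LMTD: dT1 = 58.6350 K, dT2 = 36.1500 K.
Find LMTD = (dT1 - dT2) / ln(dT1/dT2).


dT1/dT2 = 1.6220
ln(dT1/dT2) = 0.4837
LMTD = 22.4850 / 0.4837 = 46.4898 K

46.4898 K


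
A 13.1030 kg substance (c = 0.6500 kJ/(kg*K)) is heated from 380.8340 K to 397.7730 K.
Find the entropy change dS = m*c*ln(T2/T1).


T2/T1 = 1.0445
ln(T2/T1) = 0.0435
dS = 13.1030 * 0.6500 * 0.0435 = 0.3706 kJ/K

0.3706 kJ/K


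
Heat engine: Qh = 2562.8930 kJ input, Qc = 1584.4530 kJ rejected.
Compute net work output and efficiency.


W = 2562.8930 - 1584.4530 = 978.4400 kJ
eta = 978.4400 / 2562.8930 = 0.3818 = 38.1772%

W = 978.4400 kJ, eta = 38.1772%


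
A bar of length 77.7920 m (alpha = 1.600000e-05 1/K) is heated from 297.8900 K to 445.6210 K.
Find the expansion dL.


dT = 147.7310 K
dL = 1.600000e-05 * 77.7920 * 147.7310 = 0.183877 m
L_final = 77.975877 m

dL = 0.183877 m


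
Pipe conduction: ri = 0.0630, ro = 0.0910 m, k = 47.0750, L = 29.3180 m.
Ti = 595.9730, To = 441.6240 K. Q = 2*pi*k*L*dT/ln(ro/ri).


dT = 154.3490 K
ln(ro/ri) = 0.3677
Q = 2*pi*47.0750*29.3180*154.3490 / 0.3677 = 3639866.5457 W

3639866.5457 W


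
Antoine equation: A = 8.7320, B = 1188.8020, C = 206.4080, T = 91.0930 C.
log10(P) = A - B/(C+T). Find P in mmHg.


C+T = 297.5010
B/(C+T) = 3.9960
log10(P) = 8.7320 - 3.9960 = 4.7360
P = 10^4.7360 = 54455.3210 mmHg

54455.3210 mmHg


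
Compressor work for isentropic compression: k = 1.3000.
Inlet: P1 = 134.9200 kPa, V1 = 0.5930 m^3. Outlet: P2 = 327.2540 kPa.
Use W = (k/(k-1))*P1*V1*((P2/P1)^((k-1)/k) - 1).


(k-1)/k = 0.2308
(P2/P1)^exp = 1.2269
W = 4.3333 * 134.9200 * 0.5930 * (1.2269 - 1) = 78.6591 kJ

78.6591 kJ


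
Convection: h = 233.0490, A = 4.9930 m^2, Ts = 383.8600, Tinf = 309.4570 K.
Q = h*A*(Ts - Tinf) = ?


dT = 74.4030 K
Q = 233.0490 * 4.9930 * 74.4030 = 86576.3469 W

86576.3469 W


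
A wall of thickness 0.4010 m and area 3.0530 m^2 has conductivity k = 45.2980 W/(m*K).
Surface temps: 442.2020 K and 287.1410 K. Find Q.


dT = 155.0610 K
Q = 45.2980 * 3.0530 * 155.0610 / 0.4010 = 53476.6311 W

53476.6311 W


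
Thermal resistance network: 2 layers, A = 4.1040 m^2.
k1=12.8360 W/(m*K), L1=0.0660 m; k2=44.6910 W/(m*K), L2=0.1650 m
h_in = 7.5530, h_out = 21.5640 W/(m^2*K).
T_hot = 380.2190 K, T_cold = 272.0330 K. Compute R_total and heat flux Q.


R_conv_in = 1/(7.5530*4.1040) = 0.0323
R_1 = 0.0660/(12.8360*4.1040) = 0.0013
R_2 = 0.1650/(44.6910*4.1040) = 0.0009
R_conv_out = 1/(21.5640*4.1040) = 0.0113
R_total = 0.0457 K/W
Q = 108.1860 / 0.0457 = 2366.6484 W

R_total = 0.0457 K/W, Q = 2366.6484 W


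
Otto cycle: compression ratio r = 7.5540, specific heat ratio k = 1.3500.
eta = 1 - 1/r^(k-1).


r^(k-1) = 2.0294
eta = 1 - 1/2.0294 = 0.5072 = 50.7237%

50.7237%


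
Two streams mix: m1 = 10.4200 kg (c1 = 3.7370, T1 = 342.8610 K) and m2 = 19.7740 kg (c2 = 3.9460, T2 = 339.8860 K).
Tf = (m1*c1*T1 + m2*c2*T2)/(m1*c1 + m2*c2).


num = 39871.5438
den = 116.9677
Tf = 340.8764 K

340.8764 K


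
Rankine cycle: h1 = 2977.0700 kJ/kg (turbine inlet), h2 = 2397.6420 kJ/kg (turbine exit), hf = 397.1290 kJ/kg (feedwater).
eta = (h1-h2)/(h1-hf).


W = 579.4280 kJ/kg
Q_in = 2579.9410 kJ/kg
eta = 0.2246 = 22.4590%

eta = 22.4590%


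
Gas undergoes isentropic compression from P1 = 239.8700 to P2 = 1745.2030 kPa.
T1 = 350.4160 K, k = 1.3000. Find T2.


(k-1)/k = 0.2308
(P2/P1)^exp = 1.5809
T2 = 350.4160 * 1.5809 = 553.9582 K

553.9582 K


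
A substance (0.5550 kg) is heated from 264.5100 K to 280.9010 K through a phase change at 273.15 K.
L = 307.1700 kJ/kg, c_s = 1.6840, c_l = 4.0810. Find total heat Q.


Q1 (sensible, solid) = 0.5550 * 1.6840 * 8.6400 = 8.0751 kJ
Q2 (latent) = 0.5550 * 307.1700 = 170.4794 kJ
Q3 (sensible, liquid) = 0.5550 * 4.0810 * 7.7510 = 17.5557 kJ
Q_total = 196.1101 kJ

196.1101 kJ


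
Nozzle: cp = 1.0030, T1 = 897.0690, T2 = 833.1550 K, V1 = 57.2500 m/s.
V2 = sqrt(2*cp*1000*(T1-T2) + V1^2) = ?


dT = 63.9140 K
2*cp*1000*dT = 128211.4840
V1^2 = 3277.5625
V2 = sqrt(131489.0465) = 362.6142 m/s

362.6142 m/s


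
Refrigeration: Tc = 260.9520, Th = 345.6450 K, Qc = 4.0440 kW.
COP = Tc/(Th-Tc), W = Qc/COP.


COP = 260.9520 / 84.6930 = 3.0812
W = 4.0440 / 3.0812 = 1.3125 kW

COP = 3.0812, W = 1.3125 kW


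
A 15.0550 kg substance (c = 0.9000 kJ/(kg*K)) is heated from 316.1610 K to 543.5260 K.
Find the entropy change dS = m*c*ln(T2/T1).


T2/T1 = 1.7191
ln(T2/T1) = 0.5418
dS = 15.0550 * 0.9000 * 0.5418 = 7.3415 kJ/K

7.3415 kJ/K


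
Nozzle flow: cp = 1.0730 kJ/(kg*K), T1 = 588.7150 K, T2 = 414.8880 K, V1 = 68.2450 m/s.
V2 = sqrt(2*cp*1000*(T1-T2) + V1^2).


dT = 173.8270 K
2*cp*1000*dT = 373032.7420
V1^2 = 4657.3800
V2 = sqrt(377690.1220) = 614.5650 m/s

614.5650 m/s


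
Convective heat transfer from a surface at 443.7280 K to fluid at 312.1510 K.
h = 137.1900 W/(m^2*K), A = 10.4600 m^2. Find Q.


dT = 131.5770 K
Q = 137.1900 * 10.4600 * 131.5770 = 188813.9687 W

188813.9687 W


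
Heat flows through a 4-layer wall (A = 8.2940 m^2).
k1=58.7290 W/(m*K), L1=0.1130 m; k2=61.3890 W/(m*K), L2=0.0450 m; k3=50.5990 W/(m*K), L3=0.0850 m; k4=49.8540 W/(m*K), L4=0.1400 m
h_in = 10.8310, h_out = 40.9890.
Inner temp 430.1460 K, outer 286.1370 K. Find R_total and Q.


R_conv_in = 1/(10.8310*8.2940) = 0.0111
R_1 = 0.1130/(58.7290*8.2940) = 0.0002
R_2 = 0.0450/(61.3890*8.2940) = 8.8381e-05
R_3 = 0.0850/(50.5990*8.2940) = 0.0002
R_4 = 0.1400/(49.8540*8.2940) = 0.0003
R_conv_out = 1/(40.9890*8.2940) = 0.0029
R_total = 0.0149 K/W
Q = 144.0090 / 0.0149 = 9642.4868 W

R_total = 0.0149 K/W, Q = 9642.4868 W
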